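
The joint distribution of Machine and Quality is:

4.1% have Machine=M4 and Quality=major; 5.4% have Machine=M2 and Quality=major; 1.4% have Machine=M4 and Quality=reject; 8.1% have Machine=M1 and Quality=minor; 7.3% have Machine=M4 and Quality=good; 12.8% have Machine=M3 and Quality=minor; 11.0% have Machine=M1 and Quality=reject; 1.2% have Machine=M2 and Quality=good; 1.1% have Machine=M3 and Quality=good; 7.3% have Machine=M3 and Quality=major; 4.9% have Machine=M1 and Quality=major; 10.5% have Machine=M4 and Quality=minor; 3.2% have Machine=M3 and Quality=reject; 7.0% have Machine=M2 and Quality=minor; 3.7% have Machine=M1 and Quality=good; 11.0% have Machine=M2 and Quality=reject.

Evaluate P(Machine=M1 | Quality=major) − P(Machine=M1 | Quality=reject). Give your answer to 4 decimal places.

-0.1877

P(Quality=major) = 0.049 + 0.054 + 0.073 + 0.041 = 0.217; P(Machine=M1 | Quality=major) = 0.049/0.217 = 0.22581.
P(Quality=reject) = 0.110 + 0.110 + 0.032 + 0.014 = 0.266; P(Machine=M1 | Quality=reject) = 0.110/0.266 = 0.41353.
Difference = -0.1877.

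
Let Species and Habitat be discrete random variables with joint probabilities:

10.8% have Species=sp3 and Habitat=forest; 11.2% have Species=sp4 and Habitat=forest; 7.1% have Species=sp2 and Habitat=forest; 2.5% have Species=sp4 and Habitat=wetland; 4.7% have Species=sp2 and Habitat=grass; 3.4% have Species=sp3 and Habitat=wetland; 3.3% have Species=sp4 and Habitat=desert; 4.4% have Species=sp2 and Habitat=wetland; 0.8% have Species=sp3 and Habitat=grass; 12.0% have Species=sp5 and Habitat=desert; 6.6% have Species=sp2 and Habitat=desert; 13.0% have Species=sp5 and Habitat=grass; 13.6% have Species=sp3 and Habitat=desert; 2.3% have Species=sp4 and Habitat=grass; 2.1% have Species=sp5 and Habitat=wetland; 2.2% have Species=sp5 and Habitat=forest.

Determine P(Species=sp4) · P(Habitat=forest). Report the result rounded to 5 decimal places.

0.06041

P(Species=sp4) = 0.112 + 0.023 + 0.025 + 0.033 = 0.193.
P(Habitat=forest) = 0.071 + 0.108 + 0.112 + 0.022 = 0.313.
Product: 0.193 × 0.313 = 0.06041.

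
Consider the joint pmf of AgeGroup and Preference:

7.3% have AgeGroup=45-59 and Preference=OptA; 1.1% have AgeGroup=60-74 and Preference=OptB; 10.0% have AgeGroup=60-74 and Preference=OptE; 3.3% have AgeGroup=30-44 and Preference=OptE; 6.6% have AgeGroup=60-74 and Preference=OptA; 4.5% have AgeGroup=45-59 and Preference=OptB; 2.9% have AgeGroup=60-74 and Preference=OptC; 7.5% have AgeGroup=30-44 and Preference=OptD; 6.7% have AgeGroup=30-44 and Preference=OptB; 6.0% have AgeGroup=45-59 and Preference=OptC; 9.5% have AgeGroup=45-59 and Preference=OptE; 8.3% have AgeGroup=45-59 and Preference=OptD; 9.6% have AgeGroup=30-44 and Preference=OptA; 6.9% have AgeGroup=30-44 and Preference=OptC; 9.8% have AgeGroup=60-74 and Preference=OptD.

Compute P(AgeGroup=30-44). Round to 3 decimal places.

0.340

P(AgeGroup=30-44) = 0.096 + 0.067 + 0.069 + 0.075 + 0.033 = 0.340.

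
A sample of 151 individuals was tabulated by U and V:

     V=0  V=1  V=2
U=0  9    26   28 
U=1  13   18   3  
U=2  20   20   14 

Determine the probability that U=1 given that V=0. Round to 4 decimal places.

Total with V=0: 9 + 13 + 20 = 42.
P(U=1 | V=0) = 13/42 = 0.3095.

0.3095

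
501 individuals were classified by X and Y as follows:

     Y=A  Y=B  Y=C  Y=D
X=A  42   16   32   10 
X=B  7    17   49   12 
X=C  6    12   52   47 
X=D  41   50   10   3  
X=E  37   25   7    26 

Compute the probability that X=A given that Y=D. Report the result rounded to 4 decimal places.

Total with Y=D: 10 + 12 + 47 + 3 + 26 = 98.
P(X=A | Y=D) = 10/98 = 0.1020.

0.1020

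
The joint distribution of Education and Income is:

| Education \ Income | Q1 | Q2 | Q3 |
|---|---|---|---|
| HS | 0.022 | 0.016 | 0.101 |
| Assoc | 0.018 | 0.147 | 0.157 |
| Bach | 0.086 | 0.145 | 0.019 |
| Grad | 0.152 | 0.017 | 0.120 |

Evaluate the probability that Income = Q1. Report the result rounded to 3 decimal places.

P(Income=Q1) = 0.022 + 0.018 + 0.086 + 0.152 = 0.278.

0.278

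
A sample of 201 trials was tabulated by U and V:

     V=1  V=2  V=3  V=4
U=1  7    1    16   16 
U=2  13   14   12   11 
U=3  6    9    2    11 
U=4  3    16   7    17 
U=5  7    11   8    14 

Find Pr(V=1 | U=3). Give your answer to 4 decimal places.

0.2143

Total with U=3: 6 + 9 + 2 + 11 = 28.
P(V=1 | U=3) = 6/28 = 0.2143.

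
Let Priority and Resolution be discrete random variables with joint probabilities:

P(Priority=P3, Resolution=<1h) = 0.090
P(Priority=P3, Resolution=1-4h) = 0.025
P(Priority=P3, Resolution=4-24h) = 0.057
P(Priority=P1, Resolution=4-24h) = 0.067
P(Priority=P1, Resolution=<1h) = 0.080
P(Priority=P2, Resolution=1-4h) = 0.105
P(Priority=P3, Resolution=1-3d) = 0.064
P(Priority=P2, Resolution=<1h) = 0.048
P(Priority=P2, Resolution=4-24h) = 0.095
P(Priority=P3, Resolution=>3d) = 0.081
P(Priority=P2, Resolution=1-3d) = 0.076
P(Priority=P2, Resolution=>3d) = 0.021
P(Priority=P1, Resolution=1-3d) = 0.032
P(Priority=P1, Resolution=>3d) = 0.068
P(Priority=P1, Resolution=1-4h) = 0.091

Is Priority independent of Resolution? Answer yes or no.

P(Priority=P3) = 0.317 and P(Resolution=1-4h) = 0.221, so their product is 0.07006, but P(Priority=P3, Resolution=1-4h) = 0.025. Since these differ, Priority and Resolution are not independent.

no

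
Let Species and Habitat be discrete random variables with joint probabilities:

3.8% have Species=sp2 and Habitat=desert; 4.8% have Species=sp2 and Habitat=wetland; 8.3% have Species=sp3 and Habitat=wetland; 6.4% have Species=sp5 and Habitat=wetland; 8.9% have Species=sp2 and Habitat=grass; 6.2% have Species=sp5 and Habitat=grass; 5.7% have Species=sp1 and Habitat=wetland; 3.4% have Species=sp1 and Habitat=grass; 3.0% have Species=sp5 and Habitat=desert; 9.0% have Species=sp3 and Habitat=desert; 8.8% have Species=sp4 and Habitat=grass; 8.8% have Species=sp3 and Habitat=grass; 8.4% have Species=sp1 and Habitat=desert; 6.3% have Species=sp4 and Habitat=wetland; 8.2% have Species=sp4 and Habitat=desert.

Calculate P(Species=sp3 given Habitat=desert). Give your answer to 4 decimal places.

P(Habitat=desert) = 0.084 + 0.038 + 0.090 + 0.082 + 0.030 = 0.324.
P(Species=sp3 | Habitat=desert) = 0.090/0.324 = 0.2778.

0.2778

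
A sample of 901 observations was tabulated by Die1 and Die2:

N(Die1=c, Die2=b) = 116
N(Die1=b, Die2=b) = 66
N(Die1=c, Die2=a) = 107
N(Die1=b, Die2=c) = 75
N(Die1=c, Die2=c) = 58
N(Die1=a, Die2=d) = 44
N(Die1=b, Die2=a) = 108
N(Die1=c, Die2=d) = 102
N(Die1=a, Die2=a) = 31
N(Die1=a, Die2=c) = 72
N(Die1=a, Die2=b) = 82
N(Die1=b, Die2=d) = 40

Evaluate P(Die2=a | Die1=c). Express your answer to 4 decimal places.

Total with Die1=c: 107 + 116 + 58 + 102 = 383.
P(Die2=a | Die1=c) = 107/383 = 0.2794.

0.2794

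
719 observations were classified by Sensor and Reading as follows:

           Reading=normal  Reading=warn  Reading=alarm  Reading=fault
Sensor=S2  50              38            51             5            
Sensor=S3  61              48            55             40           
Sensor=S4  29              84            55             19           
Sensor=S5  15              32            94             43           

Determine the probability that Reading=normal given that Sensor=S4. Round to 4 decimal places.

0.1551

Total with Sensor=S4: 29 + 84 + 55 + 19 = 187.
P(Reading=normal | Sensor=S4) = 29/187 = 0.1551.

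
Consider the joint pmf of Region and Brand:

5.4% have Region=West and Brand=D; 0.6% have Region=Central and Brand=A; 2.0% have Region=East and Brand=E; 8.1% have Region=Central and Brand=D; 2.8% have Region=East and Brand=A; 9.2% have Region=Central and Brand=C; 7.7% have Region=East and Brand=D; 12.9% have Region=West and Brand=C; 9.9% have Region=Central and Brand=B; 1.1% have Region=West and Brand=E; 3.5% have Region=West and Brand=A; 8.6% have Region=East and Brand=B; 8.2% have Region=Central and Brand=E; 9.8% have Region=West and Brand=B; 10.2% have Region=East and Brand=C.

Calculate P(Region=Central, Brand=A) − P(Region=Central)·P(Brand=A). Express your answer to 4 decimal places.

-0.0188

P(Region=Central) = 0.006 + 0.099 + 0.092 + 0.081 + 0.082 = 0.360.
P(Brand=A) = 0.028 + 0.035 + 0.006 = 0.069.
P(Region=Central, Brand=A) − P(Region=Central)P(Brand=A) = 0.006 − 0.360×0.069 = -0.0188.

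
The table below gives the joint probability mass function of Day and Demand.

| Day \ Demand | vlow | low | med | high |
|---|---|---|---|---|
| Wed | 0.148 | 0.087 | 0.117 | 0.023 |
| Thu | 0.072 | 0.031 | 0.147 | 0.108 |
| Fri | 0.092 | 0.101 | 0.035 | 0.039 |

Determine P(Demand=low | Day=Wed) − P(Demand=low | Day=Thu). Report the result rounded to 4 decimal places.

P(Day=Wed) = 0.148 + 0.087 + 0.117 + 0.023 = 0.375; P(Demand=low | Day=Wed) = 0.087/0.375 = 0.23200.
P(Day=Thu) = 0.072 + 0.031 + 0.147 + 0.108 = 0.358; P(Demand=low | Day=Thu) = 0.031/0.358 = 0.08659.
Difference = 0.1454.

0.1454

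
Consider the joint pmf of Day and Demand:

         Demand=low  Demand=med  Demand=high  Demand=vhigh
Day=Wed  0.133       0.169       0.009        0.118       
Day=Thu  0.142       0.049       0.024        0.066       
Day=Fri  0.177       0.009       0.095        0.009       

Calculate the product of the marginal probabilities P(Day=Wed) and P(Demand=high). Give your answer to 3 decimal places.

P(Day=Wed) = 0.133 + 0.169 + 0.009 + 0.118 = 0.429.
P(Demand=high) = 0.009 + 0.024 + 0.095 = 0.128.
Product: 0.429 × 0.128 = 0.055.

0.055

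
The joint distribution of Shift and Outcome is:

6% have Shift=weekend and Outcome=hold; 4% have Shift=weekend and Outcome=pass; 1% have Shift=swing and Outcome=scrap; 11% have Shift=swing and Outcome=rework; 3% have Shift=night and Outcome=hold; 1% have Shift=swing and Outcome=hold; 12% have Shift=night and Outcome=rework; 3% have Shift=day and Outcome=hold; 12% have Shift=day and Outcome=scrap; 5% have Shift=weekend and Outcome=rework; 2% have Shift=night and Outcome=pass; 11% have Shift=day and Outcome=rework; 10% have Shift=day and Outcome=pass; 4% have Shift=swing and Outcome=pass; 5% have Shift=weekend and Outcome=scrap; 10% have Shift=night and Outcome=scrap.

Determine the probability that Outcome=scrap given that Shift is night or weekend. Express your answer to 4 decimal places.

0.3191

P(Shift=night) = 0.02 + 0.12 + 0.10 + 0.03 = 0.27.
P(Shift=weekend) = 0.04 + 0.05 + 0.05 + 0.06 = 0.20.
P(Shift ∈ {night, weekend}) = 0.27 + 0.20 = 0.47; P(Outcome=scrap, Shift ∈ {night, weekend}) = 0.10 + 0.05 = 0.15.
P(Outcome=scrap | Shift ∈ {night, weekend}) = 0.15/0.47 = 0.3191.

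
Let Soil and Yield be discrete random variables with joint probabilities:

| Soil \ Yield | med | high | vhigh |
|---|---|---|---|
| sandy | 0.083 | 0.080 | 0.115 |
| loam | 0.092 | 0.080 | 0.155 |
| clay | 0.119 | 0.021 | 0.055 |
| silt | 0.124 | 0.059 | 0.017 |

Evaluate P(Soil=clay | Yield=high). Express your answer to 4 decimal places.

P(Yield=high) = 0.080 + 0.080 + 0.021 + 0.059 = 0.240.
P(Soil=clay | Yield=high) = 0.021/0.240 = 0.0875.

0.0875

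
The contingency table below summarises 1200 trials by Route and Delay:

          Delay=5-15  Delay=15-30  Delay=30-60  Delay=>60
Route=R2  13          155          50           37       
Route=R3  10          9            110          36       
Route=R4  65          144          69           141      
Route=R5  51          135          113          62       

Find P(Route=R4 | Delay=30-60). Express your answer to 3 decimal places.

Total with Delay=30-60: 50 + 110 + 69 + 113 = 342.
P(Route=R4 | Delay=30-60) = 69/342 = 0.202.

0.202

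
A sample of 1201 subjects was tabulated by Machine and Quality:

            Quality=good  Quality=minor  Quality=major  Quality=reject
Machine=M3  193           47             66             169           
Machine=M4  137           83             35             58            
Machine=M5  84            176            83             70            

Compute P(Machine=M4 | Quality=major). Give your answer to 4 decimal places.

Total with Quality=major: 66 + 35 + 83 = 184.
P(Machine=M4 | Quality=major) = 35/184 = 0.1902.

0.1902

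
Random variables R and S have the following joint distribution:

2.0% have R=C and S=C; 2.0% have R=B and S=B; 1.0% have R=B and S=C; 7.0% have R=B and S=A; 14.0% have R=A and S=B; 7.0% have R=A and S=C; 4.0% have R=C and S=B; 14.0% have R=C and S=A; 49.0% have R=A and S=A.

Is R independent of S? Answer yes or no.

Every cell satisfies P(R,S) = P(R)·P(S). For instance P(R=B) = 0.100, P(S=C) = 0.100, and 0.100×0.100 = 0.010 matches the joint entry. So R and S are independent.

yes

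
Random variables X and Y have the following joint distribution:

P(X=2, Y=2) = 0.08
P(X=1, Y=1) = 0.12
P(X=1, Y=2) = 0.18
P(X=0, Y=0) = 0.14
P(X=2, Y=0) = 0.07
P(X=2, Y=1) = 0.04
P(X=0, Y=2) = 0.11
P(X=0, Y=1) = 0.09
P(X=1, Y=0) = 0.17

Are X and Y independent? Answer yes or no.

P(X=0) = 0.34 and P(Y=2) = 0.37, so their product is 0.1258, but P(X=0, Y=2) = 0.11. Since these differ, X and Y are not independent.

no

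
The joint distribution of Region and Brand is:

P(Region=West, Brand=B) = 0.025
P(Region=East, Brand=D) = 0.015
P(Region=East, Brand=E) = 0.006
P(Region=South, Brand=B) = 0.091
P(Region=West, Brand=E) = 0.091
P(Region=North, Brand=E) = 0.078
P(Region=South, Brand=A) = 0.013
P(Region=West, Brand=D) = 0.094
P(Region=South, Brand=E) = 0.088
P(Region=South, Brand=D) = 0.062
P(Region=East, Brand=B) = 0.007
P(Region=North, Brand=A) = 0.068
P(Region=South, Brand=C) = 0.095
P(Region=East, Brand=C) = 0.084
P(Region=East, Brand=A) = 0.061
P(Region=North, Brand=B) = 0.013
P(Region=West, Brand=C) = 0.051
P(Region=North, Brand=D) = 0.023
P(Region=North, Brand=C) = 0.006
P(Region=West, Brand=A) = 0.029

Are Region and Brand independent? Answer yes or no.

no

P(Region=South) = 0.349 and P(Brand=A) = 0.171, so their product is 0.05968, but P(Region=South, Brand=A) = 0.013. Since these differ, Region and Brand are not independent.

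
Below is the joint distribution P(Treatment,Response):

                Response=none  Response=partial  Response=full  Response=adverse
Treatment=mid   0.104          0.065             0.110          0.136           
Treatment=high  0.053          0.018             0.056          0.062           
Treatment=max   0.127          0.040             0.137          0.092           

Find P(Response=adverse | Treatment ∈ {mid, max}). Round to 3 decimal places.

0.281

P(Treatment=mid) = 0.104 + 0.065 + 0.110 + 0.136 = 0.415.
P(Treatment=max) = 0.127 + 0.040 + 0.137 + 0.092 = 0.396.
P(Treatment ∈ {mid, max}) = 0.415 + 0.396 = 0.811; P(Response=adverse, Treatment ∈ {mid, max}) = 0.136 + 0.092 = 0.228.
P(Response=adverse | Treatment ∈ {mid, max}) = 0.228/0.811 = 0.281.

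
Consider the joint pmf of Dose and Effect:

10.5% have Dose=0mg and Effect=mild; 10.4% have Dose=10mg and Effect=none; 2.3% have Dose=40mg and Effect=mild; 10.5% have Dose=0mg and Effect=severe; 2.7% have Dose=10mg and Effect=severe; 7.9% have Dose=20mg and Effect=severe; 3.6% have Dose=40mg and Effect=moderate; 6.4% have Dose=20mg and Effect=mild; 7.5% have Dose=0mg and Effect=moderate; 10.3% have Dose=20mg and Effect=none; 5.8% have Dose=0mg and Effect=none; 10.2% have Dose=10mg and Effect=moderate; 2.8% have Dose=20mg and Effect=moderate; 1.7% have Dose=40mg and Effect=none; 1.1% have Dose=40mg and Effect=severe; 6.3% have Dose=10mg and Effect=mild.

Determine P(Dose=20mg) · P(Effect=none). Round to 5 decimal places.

P(Dose=20mg) = 0.103 + 0.064 + 0.028 + 0.079 = 0.274.
P(Effect=none) = 0.058 + 0.104 + 0.103 + 0.017 = 0.282.
Product: 0.274 × 0.282 = 0.07727.

0.07727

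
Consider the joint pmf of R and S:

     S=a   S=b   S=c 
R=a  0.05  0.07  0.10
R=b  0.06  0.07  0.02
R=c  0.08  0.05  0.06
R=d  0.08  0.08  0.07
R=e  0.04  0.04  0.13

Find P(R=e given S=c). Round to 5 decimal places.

P(S=c) = 0.10 + 0.02 + 0.06 + 0.07 + 0.13 = 0.38.
P(R=e | S=c) = 0.13/0.38 = 0.34211.

0.34211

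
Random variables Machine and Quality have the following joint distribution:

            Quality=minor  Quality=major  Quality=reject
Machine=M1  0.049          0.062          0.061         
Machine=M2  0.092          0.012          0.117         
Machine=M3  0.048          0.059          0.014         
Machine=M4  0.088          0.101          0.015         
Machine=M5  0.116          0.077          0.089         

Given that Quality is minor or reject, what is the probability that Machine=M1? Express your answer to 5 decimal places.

0.15965

P(Quality=minor) = 0.049 + 0.092 + 0.048 + 0.088 + 0.116 = 0.393.
P(Quality=reject) = 0.061 + 0.117 + 0.014 + 0.015 + 0.089 = 0.296.
P(Quality ∈ {minor, reject}) = 0.393 + 0.296 = 0.689; P(Machine=M1, Quality ∈ {minor, reject}) = 0.049 + 0.061 = 0.110.
P(Machine=M1 | Quality ∈ {minor, reject}) = 0.110/0.689 = 0.15965.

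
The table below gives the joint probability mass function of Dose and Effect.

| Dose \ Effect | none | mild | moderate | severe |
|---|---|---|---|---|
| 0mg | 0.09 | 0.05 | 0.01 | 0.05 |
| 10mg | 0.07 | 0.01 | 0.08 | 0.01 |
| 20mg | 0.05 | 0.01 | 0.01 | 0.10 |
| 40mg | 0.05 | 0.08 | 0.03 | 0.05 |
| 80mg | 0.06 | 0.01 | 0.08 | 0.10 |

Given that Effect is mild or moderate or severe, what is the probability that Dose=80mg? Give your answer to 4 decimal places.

0.2794

P(Effect=mild) = 0.05 + 0.01 + 0.01 + 0.08 + 0.01 = 0.16.
P(Effect=moderate) = 0.01 + 0.08 + 0.01 + 0.03 + 0.08 = 0.21.
P(Effect=severe) = 0.05 + 0.01 + 0.10 + 0.05 + 0.10 = 0.31.
P(Effect ∈ {mild, moderate, severe}) = 0.16 + 0.21 + 0.31 = 0.68; P(Dose=80mg, Effect ∈ {mild, moderate, severe}) = 0.01 + 0.08 + 0.10 = 0.19.
P(Dose=80mg | Effect ∈ {mild, moderate, severe}) = 0.19/0.68 = 0.2794.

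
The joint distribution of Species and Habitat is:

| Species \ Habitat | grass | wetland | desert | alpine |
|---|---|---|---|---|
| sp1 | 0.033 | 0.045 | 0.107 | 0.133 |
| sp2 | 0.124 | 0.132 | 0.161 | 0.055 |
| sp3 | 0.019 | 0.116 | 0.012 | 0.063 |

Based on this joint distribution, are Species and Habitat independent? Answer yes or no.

no

P(Species=sp2) = 0.472 and P(Habitat=alpine) = 0.251, so their product is 0.11847, but P(Species=sp2, Habitat=alpine) = 0.055. Since these differ, Species and Habitat are not independent.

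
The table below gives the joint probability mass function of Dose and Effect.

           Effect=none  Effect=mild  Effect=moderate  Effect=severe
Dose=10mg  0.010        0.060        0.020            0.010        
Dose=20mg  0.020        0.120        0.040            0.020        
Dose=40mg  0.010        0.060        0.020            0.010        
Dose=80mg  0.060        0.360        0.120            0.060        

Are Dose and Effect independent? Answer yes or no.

yes

Every cell satisfies P(Dose,Effect) = P(Dose)·P(Effect). For instance P(Dose=80mg) = 0.600, P(Effect=none) = 0.100, and 0.600×0.100 = 0.060 matches the joint entry. So Dose and Effect are independent.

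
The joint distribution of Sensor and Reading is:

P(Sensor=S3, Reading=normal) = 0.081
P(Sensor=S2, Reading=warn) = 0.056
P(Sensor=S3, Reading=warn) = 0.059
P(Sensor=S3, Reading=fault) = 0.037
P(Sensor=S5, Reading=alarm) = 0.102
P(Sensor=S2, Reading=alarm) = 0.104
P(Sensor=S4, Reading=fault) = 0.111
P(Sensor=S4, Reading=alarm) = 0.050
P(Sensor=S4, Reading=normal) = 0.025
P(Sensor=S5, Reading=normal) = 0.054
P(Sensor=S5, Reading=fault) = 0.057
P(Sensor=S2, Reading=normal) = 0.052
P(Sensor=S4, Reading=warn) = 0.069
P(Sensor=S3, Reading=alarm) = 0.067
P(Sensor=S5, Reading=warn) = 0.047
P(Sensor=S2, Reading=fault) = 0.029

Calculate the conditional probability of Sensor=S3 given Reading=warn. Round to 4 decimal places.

P(Reading=warn) = 0.056 + 0.059 + 0.069 + 0.047 = 0.231.
P(Sensor=S3 | Reading=warn) = 0.059/0.231 = 0.2554.

0.2554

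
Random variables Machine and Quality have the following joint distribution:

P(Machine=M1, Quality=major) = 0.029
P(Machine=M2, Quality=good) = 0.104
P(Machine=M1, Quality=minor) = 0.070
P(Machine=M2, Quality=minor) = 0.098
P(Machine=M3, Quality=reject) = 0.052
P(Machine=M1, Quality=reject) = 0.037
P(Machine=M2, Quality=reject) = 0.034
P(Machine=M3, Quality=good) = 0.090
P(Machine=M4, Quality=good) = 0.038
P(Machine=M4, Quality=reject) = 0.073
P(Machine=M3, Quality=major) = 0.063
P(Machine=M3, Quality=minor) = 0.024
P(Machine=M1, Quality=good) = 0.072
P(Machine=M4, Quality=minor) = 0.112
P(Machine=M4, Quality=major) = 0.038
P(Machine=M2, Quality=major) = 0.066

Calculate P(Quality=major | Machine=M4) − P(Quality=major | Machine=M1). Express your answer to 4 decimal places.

P(Machine=M4) = 0.038 + 0.112 + 0.038 + 0.073 = 0.261; P(Quality=major | Machine=M4) = 0.038/0.261 = 0.14559.
P(Machine=M1) = 0.072 + 0.070 + 0.029 + 0.037 = 0.208; P(Quality=major | Machine=M1) = 0.029/0.208 = 0.13942.
Difference = 0.0062.

0.0062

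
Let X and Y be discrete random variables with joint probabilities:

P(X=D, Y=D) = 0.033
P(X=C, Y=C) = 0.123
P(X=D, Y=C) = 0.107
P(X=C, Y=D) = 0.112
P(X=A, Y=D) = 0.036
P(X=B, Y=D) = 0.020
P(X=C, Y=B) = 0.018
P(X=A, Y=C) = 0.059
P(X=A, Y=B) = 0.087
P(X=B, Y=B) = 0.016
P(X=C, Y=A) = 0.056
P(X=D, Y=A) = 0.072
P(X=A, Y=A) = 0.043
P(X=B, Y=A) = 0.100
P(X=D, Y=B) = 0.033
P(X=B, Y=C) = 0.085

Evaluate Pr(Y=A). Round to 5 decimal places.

P(Y=A) = 0.043 + 0.100 + 0.056 + 0.072 = 0.271.

0.27100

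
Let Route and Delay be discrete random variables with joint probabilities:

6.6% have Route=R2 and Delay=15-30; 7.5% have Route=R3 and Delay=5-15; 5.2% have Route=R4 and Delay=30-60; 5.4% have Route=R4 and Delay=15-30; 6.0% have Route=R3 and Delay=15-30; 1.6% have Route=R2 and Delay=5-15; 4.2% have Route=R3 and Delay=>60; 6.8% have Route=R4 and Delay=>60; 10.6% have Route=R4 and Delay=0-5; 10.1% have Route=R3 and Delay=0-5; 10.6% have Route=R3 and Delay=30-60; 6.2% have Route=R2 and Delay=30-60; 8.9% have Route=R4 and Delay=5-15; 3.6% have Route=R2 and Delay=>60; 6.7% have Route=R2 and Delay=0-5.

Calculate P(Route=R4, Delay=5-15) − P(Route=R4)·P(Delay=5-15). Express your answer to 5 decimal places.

0.02258

P(Route=R4) = 0.106 + 0.089 + 0.054 + 0.052 + 0.068 = 0.369.
P(Delay=5-15) = 0.016 + 0.075 + 0.089 = 0.180.
P(Route=R4, Delay=5-15) − P(Route=R4)P(Delay=5-15) = 0.089 − 0.369×0.180 = 0.02258.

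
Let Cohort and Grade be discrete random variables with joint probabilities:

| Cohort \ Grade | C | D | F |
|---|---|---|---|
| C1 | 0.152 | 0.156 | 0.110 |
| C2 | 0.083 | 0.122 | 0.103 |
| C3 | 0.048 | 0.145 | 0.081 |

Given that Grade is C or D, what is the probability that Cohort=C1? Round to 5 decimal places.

0.43626

P(Grade=C) = 0.152 + 0.083 + 0.048 = 0.283.
P(Grade=D) = 0.156 + 0.122 + 0.145 = 0.423.
P(Grade ∈ {C, D}) = 0.283 + 0.423 = 0.706; P(Cohort=C1, Grade ∈ {C, D}) = 0.152 + 0.156 = 0.308.
P(Cohort=C1 | Grade ∈ {C, D}) = 0.308/0.706 = 0.43626.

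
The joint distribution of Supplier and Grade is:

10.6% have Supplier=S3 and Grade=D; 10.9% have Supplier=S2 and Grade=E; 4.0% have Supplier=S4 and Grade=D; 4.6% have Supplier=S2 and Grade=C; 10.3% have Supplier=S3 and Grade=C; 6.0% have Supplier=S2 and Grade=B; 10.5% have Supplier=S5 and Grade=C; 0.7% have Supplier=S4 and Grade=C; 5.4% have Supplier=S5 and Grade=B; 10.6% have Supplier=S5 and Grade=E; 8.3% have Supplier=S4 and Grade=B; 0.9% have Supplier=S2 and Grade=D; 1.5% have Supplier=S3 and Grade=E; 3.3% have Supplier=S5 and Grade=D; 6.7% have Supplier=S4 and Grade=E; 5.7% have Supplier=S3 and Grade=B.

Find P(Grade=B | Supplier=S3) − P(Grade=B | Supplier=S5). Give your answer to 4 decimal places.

P(Supplier=S3) = 0.057 + 0.103 + 0.106 + 0.015 = 0.281; P(Grade=B | Supplier=S3) = 0.057/0.281 = 0.20285.
P(Supplier=S5) = 0.054 + 0.105 + 0.033 + 0.106 = 0.298; P(Grade=B | Supplier=S5) = 0.054/0.298 = 0.18121.
Difference = 0.0216.

0.0216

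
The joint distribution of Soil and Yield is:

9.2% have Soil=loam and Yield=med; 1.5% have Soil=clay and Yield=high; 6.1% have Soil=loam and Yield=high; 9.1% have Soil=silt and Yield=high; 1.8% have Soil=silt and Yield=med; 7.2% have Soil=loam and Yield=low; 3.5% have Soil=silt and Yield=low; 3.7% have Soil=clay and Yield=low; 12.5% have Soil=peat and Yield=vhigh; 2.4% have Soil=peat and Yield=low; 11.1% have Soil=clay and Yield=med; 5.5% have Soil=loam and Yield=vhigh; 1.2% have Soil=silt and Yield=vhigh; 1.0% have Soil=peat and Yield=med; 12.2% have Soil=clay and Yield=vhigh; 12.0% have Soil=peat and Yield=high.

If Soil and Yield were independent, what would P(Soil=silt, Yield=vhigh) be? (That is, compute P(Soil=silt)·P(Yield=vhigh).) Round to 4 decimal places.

0.0490

P(Soil=silt) = 0.035 + 0.018 + 0.091 + 0.012 = 0.156.
P(Yield=vhigh) = 0.055 + 0.122 + 0.012 + 0.125 = 0.314.
Product: 0.156 × 0.314 = 0.0490.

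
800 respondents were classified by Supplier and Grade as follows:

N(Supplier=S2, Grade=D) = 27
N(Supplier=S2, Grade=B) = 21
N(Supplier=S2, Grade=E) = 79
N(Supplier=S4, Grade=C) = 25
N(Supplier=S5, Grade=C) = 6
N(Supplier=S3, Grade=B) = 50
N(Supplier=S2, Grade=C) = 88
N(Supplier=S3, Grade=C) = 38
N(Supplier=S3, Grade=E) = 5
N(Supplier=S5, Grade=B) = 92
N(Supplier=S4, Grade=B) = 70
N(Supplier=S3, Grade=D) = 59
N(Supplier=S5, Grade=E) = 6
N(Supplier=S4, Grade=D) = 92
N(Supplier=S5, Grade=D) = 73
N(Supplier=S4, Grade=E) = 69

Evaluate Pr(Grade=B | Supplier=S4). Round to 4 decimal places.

Total with Supplier=S4: 70 + 25 + 92 + 69 = 256.
P(Grade=B | Supplier=S4) = 70/256 = 0.2734.

0.2734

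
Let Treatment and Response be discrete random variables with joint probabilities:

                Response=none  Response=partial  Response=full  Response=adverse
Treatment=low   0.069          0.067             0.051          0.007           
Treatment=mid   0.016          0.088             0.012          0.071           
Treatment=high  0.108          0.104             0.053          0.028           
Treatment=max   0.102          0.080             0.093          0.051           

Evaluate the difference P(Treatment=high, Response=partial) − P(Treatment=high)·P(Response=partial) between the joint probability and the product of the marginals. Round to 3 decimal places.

P(Treatment=high) = 0.108 + 0.104 + 0.053 + 0.028 = 0.293.
P(Response=partial) = 0.067 + 0.088 + 0.104 + 0.080 = 0.339.
P(Treatment=high, Response=partial) − P(Treatment=high)P(Response=partial) = 0.104 − 0.293×0.339 = 0.005.

0.005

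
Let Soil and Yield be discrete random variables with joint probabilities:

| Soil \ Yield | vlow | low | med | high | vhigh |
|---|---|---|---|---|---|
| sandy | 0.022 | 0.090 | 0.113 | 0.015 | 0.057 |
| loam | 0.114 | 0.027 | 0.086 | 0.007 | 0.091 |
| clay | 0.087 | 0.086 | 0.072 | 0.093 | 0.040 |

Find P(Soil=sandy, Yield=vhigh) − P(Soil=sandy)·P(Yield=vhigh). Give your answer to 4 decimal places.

0.0012

P(Soil=sandy) = 0.022 + 0.090 + 0.113 + 0.015 + 0.057 = 0.297.
P(Yield=vhigh) = 0.057 + 0.091 + 0.040 = 0.188.
P(Soil=sandy, Yield=vhigh) − P(Soil=sandy)P(Yield=vhigh) = 0.057 − 0.297×0.188 = 0.0012.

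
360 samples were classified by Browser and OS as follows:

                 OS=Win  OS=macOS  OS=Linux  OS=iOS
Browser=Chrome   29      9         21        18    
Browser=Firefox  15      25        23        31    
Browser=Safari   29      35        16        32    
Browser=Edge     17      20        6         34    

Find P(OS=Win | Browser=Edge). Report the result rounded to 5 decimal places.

0.22078

Total with Browser=Edge: 17 + 20 + 6 + 34 = 77.
P(OS=Win | Browser=Edge) = 17/77 = 0.22078.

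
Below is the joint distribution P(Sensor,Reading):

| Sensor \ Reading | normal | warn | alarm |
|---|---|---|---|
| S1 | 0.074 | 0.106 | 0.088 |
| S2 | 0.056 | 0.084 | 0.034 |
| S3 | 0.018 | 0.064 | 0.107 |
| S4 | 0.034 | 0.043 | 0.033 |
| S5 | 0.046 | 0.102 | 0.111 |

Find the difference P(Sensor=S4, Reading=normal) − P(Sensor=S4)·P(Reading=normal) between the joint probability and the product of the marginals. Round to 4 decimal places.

0.0089

P(Sensor=S4) = 0.034 + 0.043 + 0.033 = 0.110.
P(Reading=normal) = 0.074 + 0.056 + 0.018 + 0.034 + 0.046 = 0.228.
P(Sensor=S4, Reading=normal) − P(Sensor=S4)P(Reading=normal) = 0.034 − 0.110×0.228 = 0.0089.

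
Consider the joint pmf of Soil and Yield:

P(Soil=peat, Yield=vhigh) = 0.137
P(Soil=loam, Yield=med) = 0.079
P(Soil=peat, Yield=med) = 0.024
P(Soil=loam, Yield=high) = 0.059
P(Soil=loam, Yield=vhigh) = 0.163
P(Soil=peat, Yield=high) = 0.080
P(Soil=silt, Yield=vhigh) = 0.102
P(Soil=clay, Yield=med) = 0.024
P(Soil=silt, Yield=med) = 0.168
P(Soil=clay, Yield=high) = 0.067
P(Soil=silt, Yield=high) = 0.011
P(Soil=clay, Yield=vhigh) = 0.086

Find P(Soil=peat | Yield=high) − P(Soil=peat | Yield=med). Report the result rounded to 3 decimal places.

P(Yield=high) = 0.059 + 0.067 + 0.011 + 0.080 = 0.217; P(Soil=peat | Yield=high) = 0.080/0.217 = 0.3687.
P(Yield=med) = 0.079 + 0.024 + 0.168 + 0.024 = 0.295; P(Soil=peat | Yield=med) = 0.024/0.295 = 0.0814.
Difference = 0.287.

0.287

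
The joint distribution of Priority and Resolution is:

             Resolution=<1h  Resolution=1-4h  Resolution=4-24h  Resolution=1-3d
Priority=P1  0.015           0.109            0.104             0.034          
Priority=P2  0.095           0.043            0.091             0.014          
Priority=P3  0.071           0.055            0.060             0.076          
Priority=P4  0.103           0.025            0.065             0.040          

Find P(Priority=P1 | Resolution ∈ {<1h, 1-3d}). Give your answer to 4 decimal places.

0.1094

P(Resolution=<1h) = 0.015 + 0.095 + 0.071 + 0.103 = 0.284.
P(Resolution=1-3d) = 0.034 + 0.014 + 0.076 + 0.040 = 0.164.
P(Resolution ∈ {<1h, 1-3d}) = 0.284 + 0.164 = 0.448; P(Priority=P1, Resolution ∈ {<1h, 1-3d}) = 0.015 + 0.034 = 0.049.
P(Priority=P1 | Resolution ∈ {<1h, 1-3d}) = 0.049/0.448 = 0.1094.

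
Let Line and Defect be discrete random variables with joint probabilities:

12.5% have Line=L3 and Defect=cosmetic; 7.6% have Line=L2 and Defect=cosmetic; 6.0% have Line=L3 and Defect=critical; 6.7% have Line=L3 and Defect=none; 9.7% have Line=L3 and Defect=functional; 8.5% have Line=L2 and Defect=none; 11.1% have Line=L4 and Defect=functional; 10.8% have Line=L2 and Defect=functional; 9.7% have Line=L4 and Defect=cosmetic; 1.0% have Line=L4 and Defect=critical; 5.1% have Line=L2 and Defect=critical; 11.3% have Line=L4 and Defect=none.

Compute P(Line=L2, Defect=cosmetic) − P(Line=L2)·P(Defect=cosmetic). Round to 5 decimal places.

P(Line=L2) = 0.085 + 0.076 + 0.108 + 0.051 = 0.320.
P(Defect=cosmetic) = 0.076 + 0.125 + 0.097 = 0.298.
P(Line=L2, Defect=cosmetic) − P(Line=L2)P(Defect=cosmetic) = 0.076 − 0.320×0.298 = -0.01936.

-0.01936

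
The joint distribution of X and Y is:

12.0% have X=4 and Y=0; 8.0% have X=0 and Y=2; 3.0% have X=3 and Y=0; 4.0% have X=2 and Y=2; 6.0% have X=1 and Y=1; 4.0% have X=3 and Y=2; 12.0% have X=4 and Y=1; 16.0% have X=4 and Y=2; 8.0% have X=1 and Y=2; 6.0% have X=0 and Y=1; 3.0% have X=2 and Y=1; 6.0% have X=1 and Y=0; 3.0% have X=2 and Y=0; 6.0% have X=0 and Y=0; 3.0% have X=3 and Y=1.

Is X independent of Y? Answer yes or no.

yes

Every cell satisfies P(X,Y) = P(X)·P(Y). For instance P(X=3) = 0.100, P(Y=1) = 0.300, and 0.100×0.300 = 0.030 matches the joint entry. So X and Y are independent.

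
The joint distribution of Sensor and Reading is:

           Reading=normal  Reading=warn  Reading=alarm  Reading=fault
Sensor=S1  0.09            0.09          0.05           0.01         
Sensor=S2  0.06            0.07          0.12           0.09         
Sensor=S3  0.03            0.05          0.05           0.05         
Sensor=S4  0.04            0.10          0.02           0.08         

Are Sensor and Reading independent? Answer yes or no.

P(Sensor=S1) = 0.24 and P(Reading=fault) = 0.23, so their product is 0.0552, but P(Sensor=S1, Reading=fault) = 0.01. Since these differ, Sensor and Reading are not independent.

no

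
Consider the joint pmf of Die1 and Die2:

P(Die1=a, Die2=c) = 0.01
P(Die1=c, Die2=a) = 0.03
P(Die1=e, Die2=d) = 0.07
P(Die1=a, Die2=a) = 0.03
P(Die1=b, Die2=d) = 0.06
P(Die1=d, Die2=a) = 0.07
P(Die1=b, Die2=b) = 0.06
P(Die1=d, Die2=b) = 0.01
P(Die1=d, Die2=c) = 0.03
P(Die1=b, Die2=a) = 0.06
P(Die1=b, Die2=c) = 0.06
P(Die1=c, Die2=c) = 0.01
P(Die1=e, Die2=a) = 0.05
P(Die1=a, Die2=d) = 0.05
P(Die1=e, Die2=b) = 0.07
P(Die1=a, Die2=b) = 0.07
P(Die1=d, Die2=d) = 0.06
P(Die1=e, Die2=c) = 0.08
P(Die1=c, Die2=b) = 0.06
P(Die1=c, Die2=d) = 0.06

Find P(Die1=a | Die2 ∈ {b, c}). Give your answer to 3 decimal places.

0.174

P(Die2=b) = 0.07 + 0.06 + 0.06 + 0.01 + 0.07 = 0.27.
P(Die2=c) = 0.01 + 0.06 + 0.01 + 0.03 + 0.08 = 0.19.
P(Die2 ∈ {b, c}) = 0.27 + 0.19 = 0.46; P(Die1=a, Die2 ∈ {b, c}) = 0.07 + 0.01 = 0.08.
P(Die1=a | Die2 ∈ {b, c}) = 0.08/0.46 = 0.174.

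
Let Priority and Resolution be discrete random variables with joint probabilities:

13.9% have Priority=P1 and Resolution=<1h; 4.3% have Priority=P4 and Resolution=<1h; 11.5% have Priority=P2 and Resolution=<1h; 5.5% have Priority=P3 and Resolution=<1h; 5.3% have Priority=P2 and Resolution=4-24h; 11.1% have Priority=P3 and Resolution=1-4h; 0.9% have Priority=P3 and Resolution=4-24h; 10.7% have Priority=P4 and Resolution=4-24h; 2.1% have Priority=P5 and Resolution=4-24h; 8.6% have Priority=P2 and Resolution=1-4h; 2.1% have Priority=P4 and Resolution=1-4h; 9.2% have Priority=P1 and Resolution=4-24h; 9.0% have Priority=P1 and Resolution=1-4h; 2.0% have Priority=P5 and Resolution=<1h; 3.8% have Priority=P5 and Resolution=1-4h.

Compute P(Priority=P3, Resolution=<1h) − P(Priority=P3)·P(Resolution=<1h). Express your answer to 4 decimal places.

-0.0101

P(Priority=P3) = 0.055 + 0.111 + 0.009 = 0.175.
P(Resolution=<1h) = 0.139 + 0.115 + 0.055 + 0.043 + 0.020 = 0.372.
P(Priority=P3, Resolution=<1h) − P(Priority=P3)P(Resolution=<1h) = 0.055 − 0.175×0.372 = -0.0101.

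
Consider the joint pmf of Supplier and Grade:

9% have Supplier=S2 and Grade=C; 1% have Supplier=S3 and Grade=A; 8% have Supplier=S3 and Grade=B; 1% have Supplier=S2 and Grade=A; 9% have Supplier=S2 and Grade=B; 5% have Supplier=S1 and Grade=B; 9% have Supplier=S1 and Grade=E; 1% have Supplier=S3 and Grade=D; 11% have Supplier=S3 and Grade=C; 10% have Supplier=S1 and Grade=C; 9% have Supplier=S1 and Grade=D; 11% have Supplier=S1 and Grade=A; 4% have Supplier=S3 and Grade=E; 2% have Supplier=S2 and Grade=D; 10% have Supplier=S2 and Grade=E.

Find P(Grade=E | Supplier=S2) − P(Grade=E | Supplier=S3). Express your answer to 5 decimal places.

P(Supplier=S2) = 0.01 + 0.09 + 0.09 + 0.02 + 0.10 = 0.31; P(Grade=E | Supplier=S2) = 0.10/0.31 = 0.322581.
P(Supplier=S3) = 0.01 + 0.08 + 0.11 + 0.01 + 0.04 = 0.25; P(Grade=E | Supplier=S3) = 0.04/0.25 = 0.160000.
Difference = 0.16258.

0.16258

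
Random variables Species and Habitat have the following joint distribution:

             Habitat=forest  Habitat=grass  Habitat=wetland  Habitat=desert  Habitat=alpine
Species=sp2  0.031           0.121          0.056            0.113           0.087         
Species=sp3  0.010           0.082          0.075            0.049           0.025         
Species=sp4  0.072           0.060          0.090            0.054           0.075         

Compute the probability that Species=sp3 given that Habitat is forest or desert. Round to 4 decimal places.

P(Habitat=forest) = 0.031 + 0.010 + 0.072 = 0.113.
P(Habitat=desert) = 0.113 + 0.049 + 0.054 = 0.216.
P(Habitat ∈ {forest, desert}) = 0.113 + 0.216 = 0.329; P(Species=sp3, Habitat ∈ {forest, desert}) = 0.010 + 0.049 = 0.059.
P(Species=sp3 | Habitat ∈ {forest, desert}) = 0.059/0.329 = 0.1793.

0.1793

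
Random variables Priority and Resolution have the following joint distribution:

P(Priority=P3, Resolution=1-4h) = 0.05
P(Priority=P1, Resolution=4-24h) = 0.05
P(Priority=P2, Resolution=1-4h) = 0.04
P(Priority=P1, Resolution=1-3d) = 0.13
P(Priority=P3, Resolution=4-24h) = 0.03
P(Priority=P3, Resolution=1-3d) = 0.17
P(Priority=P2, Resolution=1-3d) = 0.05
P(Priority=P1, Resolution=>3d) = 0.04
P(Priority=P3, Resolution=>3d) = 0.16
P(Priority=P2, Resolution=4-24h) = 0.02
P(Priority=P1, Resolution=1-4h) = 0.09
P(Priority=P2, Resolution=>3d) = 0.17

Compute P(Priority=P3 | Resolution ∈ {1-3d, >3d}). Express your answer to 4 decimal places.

P(Resolution=1-3d) = 0.13 + 0.05 + 0.17 = 0.35.
P(Resolution=>3d) = 0.04 + 0.17 + 0.16 = 0.37.
P(Resolution ∈ {1-3d, >3d}) = 0.35 + 0.37 = 0.72; P(Priority=P3, Resolution ∈ {1-3d, >3d}) = 0.17 + 0.16 = 0.33.
P(Priority=P3 | Resolution ∈ {1-3d, >3d}) = 0.33/0.72 = 0.4583.

0.4583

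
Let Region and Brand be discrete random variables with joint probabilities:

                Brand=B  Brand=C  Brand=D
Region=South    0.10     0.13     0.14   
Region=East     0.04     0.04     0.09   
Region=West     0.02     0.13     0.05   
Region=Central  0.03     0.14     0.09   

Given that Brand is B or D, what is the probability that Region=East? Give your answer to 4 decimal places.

0.2321

P(Brand=B) = 0.10 + 0.04 + 0.02 + 0.03 = 0.19.
P(Brand=D) = 0.14 + 0.09 + 0.05 + 0.09 = 0.37.
P(Brand ∈ {B, D}) = 0.19 + 0.37 = 0.56; P(Region=East, Brand ∈ {B, D}) = 0.04 + 0.09 = 0.13.
P(Region=East | Brand ∈ {B, D}) = 0.13/0.56 = 0.2321.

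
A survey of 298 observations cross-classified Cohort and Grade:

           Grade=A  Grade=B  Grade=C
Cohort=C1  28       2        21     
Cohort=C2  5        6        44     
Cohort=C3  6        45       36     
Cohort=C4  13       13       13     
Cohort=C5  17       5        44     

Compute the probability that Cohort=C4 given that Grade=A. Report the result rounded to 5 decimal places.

Total with Grade=A: 28 + 5 + 6 + 13 + 17 = 69.
P(Cohort=C4 | Grade=A) = 13/69 = 0.18841.

0.18841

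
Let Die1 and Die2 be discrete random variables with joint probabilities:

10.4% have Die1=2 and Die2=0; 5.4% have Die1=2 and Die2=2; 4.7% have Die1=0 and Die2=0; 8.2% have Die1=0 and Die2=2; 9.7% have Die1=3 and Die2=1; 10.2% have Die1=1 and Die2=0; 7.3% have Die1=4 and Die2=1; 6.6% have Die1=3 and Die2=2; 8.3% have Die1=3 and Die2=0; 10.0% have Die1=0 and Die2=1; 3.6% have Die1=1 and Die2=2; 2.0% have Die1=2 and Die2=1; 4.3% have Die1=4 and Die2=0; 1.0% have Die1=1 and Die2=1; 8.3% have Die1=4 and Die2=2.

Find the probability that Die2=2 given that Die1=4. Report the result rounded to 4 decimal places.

0.4171

P(Die1=4) = 0.043 + 0.073 + 0.083 = 0.199.
P(Die2=2 | Die1=4) = 0.083/0.199 = 0.4171.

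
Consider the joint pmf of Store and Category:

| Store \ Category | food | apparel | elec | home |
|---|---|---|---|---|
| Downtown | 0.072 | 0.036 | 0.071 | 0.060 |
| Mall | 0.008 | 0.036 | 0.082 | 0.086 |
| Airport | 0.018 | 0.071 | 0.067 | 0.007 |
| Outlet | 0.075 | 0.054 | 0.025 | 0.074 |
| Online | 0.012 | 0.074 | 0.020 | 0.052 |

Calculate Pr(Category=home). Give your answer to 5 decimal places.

0.27900

P(Category=home) = 0.060 + 0.086 + 0.007 + 0.074 + 0.052 = 0.279.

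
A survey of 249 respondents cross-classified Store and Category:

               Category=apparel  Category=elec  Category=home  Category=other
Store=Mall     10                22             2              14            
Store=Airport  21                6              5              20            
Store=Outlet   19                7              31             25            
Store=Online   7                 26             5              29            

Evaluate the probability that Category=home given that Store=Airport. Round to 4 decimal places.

0.0962

Total with Store=Airport: 21 + 6 + 5 + 20 = 52.
P(Category=home | Store=Airport) = 5/52 = 0.0962.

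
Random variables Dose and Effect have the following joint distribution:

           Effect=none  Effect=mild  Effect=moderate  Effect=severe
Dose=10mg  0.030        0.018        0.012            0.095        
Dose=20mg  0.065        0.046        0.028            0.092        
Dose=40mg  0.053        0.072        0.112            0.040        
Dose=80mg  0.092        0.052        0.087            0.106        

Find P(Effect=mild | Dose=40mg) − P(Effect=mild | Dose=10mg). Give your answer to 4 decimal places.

P(Dose=40mg) = 0.053 + 0.072 + 0.112 + 0.040 = 0.277; P(Effect=mild | Dose=40mg) = 0.072/0.277 = 0.25993.
P(Dose=10mg) = 0.030 + 0.018 + 0.012 + 0.095 = 0.155; P(Effect=mild | Dose=10mg) = 0.018/0.155 = 0.11613.
Difference = 0.1438.

0.1438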